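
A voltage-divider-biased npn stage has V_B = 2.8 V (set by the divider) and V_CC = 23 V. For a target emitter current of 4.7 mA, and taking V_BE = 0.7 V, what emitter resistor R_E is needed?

V_E = V_B − V_BE = 2.8 − 0.7 = 2.1 V.
R_E = V_E / I_E = 2.1 / 4.7 = 0.447 kΩ.

R_E ≈ 0.45 kΩ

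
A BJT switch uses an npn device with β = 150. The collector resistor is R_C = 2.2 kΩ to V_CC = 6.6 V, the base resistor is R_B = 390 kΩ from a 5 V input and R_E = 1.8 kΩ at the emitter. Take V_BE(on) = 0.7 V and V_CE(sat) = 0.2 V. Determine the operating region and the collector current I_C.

Assume active. Base-emitter loop: I_B = (V_BB − V_BE)/(R_B + (β+1)R_E) = (5 − 0.7)/(390 + 151×1.8) = 0.0065 mA.
I_C = β·I_B = 150×0.0065 = 0.975 mA.
V_CE = V_CC − I_C·R_C − I_E·R_E = 6.6 − 0.975×2.2 − 0.981×1.8 = 2.69 V > V_CE(sat), so the active-region assumption holds.

active; I_C ≈ 0.97 mA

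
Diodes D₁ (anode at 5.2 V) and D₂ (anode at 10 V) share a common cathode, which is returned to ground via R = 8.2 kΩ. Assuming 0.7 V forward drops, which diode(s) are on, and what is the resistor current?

Assume both conduct. Then node N would need to be at both 5.2−0.7 = 4.5 V and 10−0.7 = 9.3 V, which is impossible.
Assume only D₂ conducts: V_N = 10 − 0.7 = 9.3 V, so I_R = 9.3/8.2 = 1.13 mA.
Check D₁: its anode-to-cathode voltage is 5.2 − 9.3 = -4.1 V < 0.7 V, so it is off. The assumption is consistent.

Only D₂ conducts; I_R ≈ 1.1 mA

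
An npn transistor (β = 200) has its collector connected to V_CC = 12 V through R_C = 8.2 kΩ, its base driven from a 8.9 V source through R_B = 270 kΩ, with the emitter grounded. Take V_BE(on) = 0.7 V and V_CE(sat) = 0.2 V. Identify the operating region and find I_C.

saturation; I_C ≈ 1.4 mA

Assume active: I_B = (8.9 − 0.7)/270 = 0.0304 mA, giving I_C = β·I_B = 6.07 mA.
But then V_CE = 12 − 6.07×8.2 = -37.8 V < V_CE(sat) = 0.2 V — impossible in the active region.
So the transistor is saturated. With V_CE = 0.2 V, I_C = (V_CC − 0.2)/R_C = 11.8/8.2 = 1.44 mA.
Check: β·I_B = 6.07 mA > I_C = 1.44 mA, confirming saturation.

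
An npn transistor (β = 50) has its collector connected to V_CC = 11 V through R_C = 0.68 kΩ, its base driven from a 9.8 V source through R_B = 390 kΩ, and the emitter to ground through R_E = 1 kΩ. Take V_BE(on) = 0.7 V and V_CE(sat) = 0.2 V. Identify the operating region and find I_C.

Assume active. Base-emitter loop: I_B = (V_BB − V_BE)/(R_B + (β+1)R_E) = (9.8 − 0.7)/(390 + 51×1) = 0.0206 mA.
I_C = β·I_B = 50×0.0206 = 1.03 mA.
V_CE = V_CC − I_C·R_C − I_E·R_E = 11 − 1.03×0.68 − 1.05×1 = 9.25 V > V_CE(sat), so the active-region assumption holds.

active; I_C ≈ 1 mA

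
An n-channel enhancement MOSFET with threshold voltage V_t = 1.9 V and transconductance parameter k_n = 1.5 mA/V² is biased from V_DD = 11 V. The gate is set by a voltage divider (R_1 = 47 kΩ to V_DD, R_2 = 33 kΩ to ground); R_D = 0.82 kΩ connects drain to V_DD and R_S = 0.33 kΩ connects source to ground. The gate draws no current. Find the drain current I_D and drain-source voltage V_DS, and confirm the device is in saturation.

V_G = V_DD·R_2/(R_1+R_2) = 11×33/80 = 4.54 V.
Assume saturation: I_D = (k_n/2)(V_GS − V_t)² with V_GS = V_G − I_D·R_S = 4.54 − 0.33·I_D.
Substituting gives 0.0817·I_D² − 2.31·I_D + 5.22 = 0, with roots I_D = 2.48 or 25.7 mA.
The root I_D = 25.7 mA gives V_GS = -3.96 V ≤ V_t, so take I_D = 2.48 mA.
Then V_GS = 3.72 V and V_DS = V_DD − I_D(R_D+R_S) = 11 − 2.48×1.15 = 8.15 V.
Saturation requires V_DS ≥ V_GS − V_t = 1.82 V; 8.15 ≥ 1.82 ✓.

I_D ≈ 2.5 mA, V_DS ≈ 8.1 V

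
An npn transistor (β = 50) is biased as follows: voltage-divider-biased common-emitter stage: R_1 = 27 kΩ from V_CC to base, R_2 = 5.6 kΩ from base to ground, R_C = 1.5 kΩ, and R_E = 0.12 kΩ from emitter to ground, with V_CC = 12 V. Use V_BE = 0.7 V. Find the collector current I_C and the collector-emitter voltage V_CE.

I_C ≈ 6.3 mA, V_CE ≈ 1.7 V

Thevenize the base divider: V_Th = V_CC·R_2/(R_1+R_2) = 12×5.6/32.6 = 2.06 V, R_Th = R_1‖R_2 = 4.64 kΩ.
Base-emitter loop: V_Th = I_B·R_Th + V_BE + (β+1)I_B·R_E, so I_B = (2.06 − 0.7) / (4.64 + 51×0.12) = 0.127 mA.
I_C = β·I_B = 50×0.127 = 6.33 mA, and I_E = (β+1)I_B = 6.45 mA.
V_CE = V_CC − I_C·R_C − I_E·R_E = 12 − 6.33×1.5 − 6.45×0.12 = 1.73 V.
V_CE = 1.73 V > 0.2 V confirms active-region operation.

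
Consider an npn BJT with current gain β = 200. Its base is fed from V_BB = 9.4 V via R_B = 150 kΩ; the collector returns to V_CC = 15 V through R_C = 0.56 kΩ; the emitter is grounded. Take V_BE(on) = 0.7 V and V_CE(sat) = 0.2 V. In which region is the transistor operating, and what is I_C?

active; I_C ≈ 12 mA

Assume active. Base-emitter loop: I_B = (V_BB − V_BE)/R_B = (9.4 − 0.7)/150 = 0.058 mA.
I_C = β·I_B = 200×0.058 = 11.6 mA.
V_CE = V_CC − I_C·R_C = 15 − 11.6×0.56 = 8.5 V > V_CE(sat), so the active-region assumption holds.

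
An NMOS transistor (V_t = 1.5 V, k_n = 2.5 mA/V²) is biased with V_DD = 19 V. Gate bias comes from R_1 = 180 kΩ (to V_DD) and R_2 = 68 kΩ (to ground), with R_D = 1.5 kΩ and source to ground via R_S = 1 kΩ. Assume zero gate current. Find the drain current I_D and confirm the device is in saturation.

I_D ≈ 2.3 mA

V_G = V_DD·R_2/(R_1+R_2) = 19×68/248 = 5.21 V.
Assume saturation: I_D = (k_n/2)(V_GS − V_t)² with V_GS = V_G − I_D·R_S = 5.21 − 1·I_D.
Substituting gives 1.25·I_D² − 10.3·I_D + 17.2 = 0, with roots I_D = 2.34 or 5.88 mA.
The root I_D = 5.88 mA gives V_GS = -0.669 V ≤ V_t, so take I_D = 2.34 mA.
Then V_GS = 2.87 V and V_DS = V_DD − I_D(R_D+R_S) = 19 − 2.34×2.5 = 13.1 V.
Saturation requires V_DS ≥ V_GS − V_t = 1.37 V; 13.1 ≥ 1.37 ✓.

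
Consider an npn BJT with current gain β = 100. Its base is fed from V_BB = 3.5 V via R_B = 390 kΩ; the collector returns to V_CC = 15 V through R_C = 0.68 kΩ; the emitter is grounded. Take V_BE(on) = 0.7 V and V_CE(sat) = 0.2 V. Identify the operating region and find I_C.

active; I_C ≈ 0.72 mA

Assume active. Base-emitter loop: I_B = (V_BB − V_BE)/R_B = (3.5 − 0.7)/390 = 0.00718 mA.
I_C = β·I_B = 100×0.00718 = 0.718 mA.
V_CE = V_CC − I_C·R_C = 15 − 0.718×0.68 = 14.5 V > V_CE(sat), so the active-region assumption holds.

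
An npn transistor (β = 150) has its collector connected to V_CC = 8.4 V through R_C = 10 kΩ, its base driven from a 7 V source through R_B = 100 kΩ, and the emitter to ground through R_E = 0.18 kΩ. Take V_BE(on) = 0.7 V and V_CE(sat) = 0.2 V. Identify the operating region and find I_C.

Assume active: I_B = (7 − 0.7)/(100 + 151×0.18) = 0.0495 mA, I_C = β·I_B = 7.43 mA.
Then V_CE = 8.4 − 7.43×10 − 7.48×0.18 = -67.3 V < 0.2 V — the active assumption fails.
Re-solve with V_CE = 0.2 V. KCL at the emitter: V_E/R_E = (V_BB−0.7−V_E)/R_B + (V_CC−0.2−V_E)/R_C, giving V_E = 0.156 V.
I_C = (V_CC − 0.2 − V_E)/R_C = (8.2 − 0.156)/10 = 0.804 mA.
Check: I_B = (6.3 − 0.156)/100 = 0.0614 mA, and β·I_B = 9.22 mA > I_C, confirming saturation.

saturation; I_C ≈ 0.8 mA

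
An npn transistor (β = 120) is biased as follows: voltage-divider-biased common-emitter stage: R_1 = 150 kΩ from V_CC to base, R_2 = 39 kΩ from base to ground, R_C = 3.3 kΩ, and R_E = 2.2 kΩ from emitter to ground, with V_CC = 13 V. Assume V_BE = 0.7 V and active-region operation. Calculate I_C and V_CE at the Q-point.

Thevenize the base divider: V_Th = V_CC·R_2/(R_1+R_2) = 13×39/189 = 2.68 V, R_Th = R_1‖R_2 = 31 kΩ.
Base-emitter loop: V_Th = I_B·R_Th + V_BE + (β+1)I_B·R_E, so I_B = (2.68 − 0.7) / (31 + 121×2.2) = 0.00667 mA.
I_C = β·I_B = 120×0.00667 = 0.801 mA, and I_E = (β+1)I_B = 0.807 mA.
V_CE = V_CC − I_C·R_C − I_E·R_E = 13 − 0.801×3.3 − 0.807×2.2 = 8.58 V.
V_CE = 8.58 V > 0.2 V confirms active-region operation.

I_C ≈ 0.8 mA, V_CE ≈ 8.6 V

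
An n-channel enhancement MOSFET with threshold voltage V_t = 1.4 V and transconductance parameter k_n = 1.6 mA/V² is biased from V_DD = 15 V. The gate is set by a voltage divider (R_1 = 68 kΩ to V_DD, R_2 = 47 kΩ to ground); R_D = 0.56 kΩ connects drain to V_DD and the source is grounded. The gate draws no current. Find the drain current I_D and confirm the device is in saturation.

V_G = V_DD·R_2/(R_1+R_2) = 15×47/115 = 6.13 V. With the source grounded, V_GS = V_G = 6.13 V.
Assume saturation: I_D = (k_n/2)(V_GS − V_t)² = (1.6/2)×(6.13 − 1.4)² = 0.8×4.73² = 17.9 mA.
V_DS = V_DD − I_D·R_D = 15 − 17.9×0.56 = 4.98 V.
Saturation requires V_DS ≥ V_GS − V_t = 4.73 V; 4.98 ≥ 4.73 ✓.

I_D ≈ 18 mA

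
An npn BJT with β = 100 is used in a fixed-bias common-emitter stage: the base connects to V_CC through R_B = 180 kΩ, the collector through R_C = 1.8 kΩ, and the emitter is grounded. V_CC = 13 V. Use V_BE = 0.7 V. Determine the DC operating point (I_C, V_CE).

I_C ≈ 6.8 mA, V_CE ≈ 0.7 V

Base loop: V_CC = I_B·R_B + V_BE, so I_B = (13 − 0.7)/180 kΩ = 0.0683 mA.
In the active region I_C = β·I_B = 100 × 0.0683 = 6.83 mA.
Collector loop: V_CE = V_CC − I_C·R_C = 13 − 6.83×1.8 = 0.7 V.
Since V_CE = 0.7 V > V_CE(sat) ≈ 0.2 V, the transistor is in the active region as assumed.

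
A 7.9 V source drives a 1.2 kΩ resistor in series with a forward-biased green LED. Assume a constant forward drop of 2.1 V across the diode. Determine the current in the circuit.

KVL around the loop: 7.9 = V_D + I·R = 2.1 + I × 1.2 kΩ.
So I = (7.9 − 2.1) / 1.2 kΩ = 5.8 / 1.2 = 4.83 mA.

I ≈ 4.8 mA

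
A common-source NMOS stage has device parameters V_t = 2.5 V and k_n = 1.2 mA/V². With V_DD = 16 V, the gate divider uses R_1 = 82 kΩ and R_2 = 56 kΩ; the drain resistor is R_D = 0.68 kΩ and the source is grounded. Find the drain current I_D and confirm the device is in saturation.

V_G = V_DD·R_2/(R_1+R_2) = 16×56/138 = 6.49 V. With the source grounded, V_GS = V_G = 6.49 V.
Assume saturation: I_D = (k_n/2)(V_GS − V_t)² = (1.2/2)×(6.49 − 2.5)² = 0.6×3.99² = 9.57 mA.
V_DS = V_DD − I_D·R_D = 16 − 9.57×0.68 = 9.5 V.
Saturation requires V_DS ≥ V_GS − V_t = 3.99 V; 9.5 ≥ 3.99 ✓.

I_D ≈ 9.6 mA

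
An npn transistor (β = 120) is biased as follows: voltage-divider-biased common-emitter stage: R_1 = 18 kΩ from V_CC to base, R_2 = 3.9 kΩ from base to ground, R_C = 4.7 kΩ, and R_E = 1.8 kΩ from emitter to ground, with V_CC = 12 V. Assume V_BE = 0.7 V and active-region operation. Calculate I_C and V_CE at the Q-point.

Thevenize the base divider: V_Th = V_CC·R_2/(R_1+R_2) = 12×3.9/21.9 = 2.14 V, R_Th = R_1‖R_2 = 3.21 kΩ.
Base-emitter loop: V_Th = I_B·R_Th + V_BE + (β+1)I_B·R_E, so I_B = (2.14 − 0.7) / (3.21 + 121×1.8) = 0.0065 mA.
I_C = β·I_B = 120×0.0065 = 0.78 mA, and I_E = (β+1)I_B = 0.787 mA.
V_CE = V_CC − I_C·R_C − I_E·R_E = 12 − 0.78×4.7 − 0.787×1.8 = 6.92 V.
V_CE = 6.92 V > 0.2 V confirms active-region operation.

I_C ≈ 0.78 mA, V_CE ≈ 6.9 V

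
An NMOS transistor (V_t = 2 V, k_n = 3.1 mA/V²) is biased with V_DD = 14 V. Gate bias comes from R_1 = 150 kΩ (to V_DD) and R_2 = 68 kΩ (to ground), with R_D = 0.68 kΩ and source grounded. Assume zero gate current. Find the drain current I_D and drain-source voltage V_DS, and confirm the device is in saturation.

I_D ≈ 8.7 mA, V_DS ≈ 8.1 V

V_G = V_DD·R_2/(R_1+R_2) = 14×68/218 = 4.37 V. With the source grounded, V_GS = V_G = 4.37 V.
Assume saturation: I_D = (k_n/2)(V_GS − V_t)² = (3.1/2)×(4.37 − 2)² = 1.55×2.37² = 8.68 mA.
V_DS = V_DD − I_D·R_D = 14 − 8.68×0.68 = 8.09 V.
Saturation requires V_DS ≥ V_GS − V_t = 2.37 V; 8.09 ≥ 2.37 ✓.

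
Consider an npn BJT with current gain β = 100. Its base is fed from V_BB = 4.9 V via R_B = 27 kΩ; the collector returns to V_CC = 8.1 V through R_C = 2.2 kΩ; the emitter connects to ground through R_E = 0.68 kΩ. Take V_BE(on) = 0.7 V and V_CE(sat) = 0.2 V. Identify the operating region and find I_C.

saturation; I_C ≈ 2.7 mA

Assume active: I_B = (4.9 − 0.7)/(27 + 101×0.68) = 0.0439 mA, I_C = β·I_B = 4.39 mA.
Then V_CE = 8.1 − 4.39×2.2 − 4.43×0.68 = -4.57 V < 0.2 V — the active assumption fails.
Re-solve with V_CE = 0.2 V. KCL at the emitter: V_E/R_E = (V_BB−0.7−V_E)/R_B + (V_CC−0.2−V_E)/R_C, giving V_E = 1.91 V.
I_C = (V_CC − 0.2 − V_E)/R_C = (7.9 − 1.91)/2.2 = 2.72 mA.
Check: I_B = (4.2 − 1.91)/27 = 0.0848 mA, and β·I_B = 8.48 mA > I_C, confirming saturation.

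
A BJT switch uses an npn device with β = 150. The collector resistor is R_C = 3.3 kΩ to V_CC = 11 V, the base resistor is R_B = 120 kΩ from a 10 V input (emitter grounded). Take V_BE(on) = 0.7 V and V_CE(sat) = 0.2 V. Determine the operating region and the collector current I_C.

Assume active: I_B = (10 − 0.7)/120 = 0.0775 mA, giving I_C = β·I_B = 11.6 mA.
But then V_CE = 11 − 11.6×3.3 = -27.4 V < V_CE(sat) = 0.2 V — impossible in the active region.
So the transistor is saturated. With V_CE = 0.2 V, I_C = (V_CC − 0.2)/R_C = 10.8/3.3 = 3.27 mA.
Check: β·I_B = 11.6 mA > I_C = 3.27 mA, confirming saturation.

saturation; I_C ≈ 3.3 mA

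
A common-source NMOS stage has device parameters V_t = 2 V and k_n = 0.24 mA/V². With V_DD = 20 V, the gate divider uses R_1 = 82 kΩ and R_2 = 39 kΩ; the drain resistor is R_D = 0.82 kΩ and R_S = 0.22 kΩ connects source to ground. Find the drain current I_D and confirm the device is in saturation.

I_D ≈ 1.9 mA

V_G = V_DD·R_2/(R_1+R_2) = 20×39/121 = 6.45 V.
Assume saturation: I_D = (k_n/2)(V_GS − V_t)² with V_GS = V_G − I_D·R_S = 6.45 − 0.22·I_D.
Substituting gives 0.00581·I_D² − 1.23·I_D + 2.37 = 0, with roots I_D = 1.94 or 211 mA.
The root I_D = 211 mA gives V_GS = -39.9 V ≤ V_t, so take I_D = 1.94 mA.
Then V_GS = 6.02 V and V_DS = V_DD − I_D(R_D+R_S) = 20 − 1.94×1.04 = 18 V.
Saturation requires V_DS ≥ V_GS − V_t = 4.02 V; 18 ≥ 4.02 ✓.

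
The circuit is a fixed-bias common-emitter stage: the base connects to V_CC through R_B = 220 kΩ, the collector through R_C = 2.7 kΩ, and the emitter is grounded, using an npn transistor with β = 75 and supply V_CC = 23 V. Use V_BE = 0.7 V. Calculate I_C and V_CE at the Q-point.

Base loop: V_CC = I_B·R_B + V_BE, so I_B = (23 − 0.7)/220 kΩ = 0.101 mA.
In the active region I_C = β·I_B = 75 × 0.101 = 7.6 mA.
Collector loop: V_CE = V_CC − I_C·R_C = 23 − 7.6×2.7 = 2.47 V.
Since V_CE = 2.47 V > V_CE(sat) ≈ 0.2 V, the transistor is in the active region as assumed.

I_C ≈ 7.6 mA, V_CE ≈ 2.5 V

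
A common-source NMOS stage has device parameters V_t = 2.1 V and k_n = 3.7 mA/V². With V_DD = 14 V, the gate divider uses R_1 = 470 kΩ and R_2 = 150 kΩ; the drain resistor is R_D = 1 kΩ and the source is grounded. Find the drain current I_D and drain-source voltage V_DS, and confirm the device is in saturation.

V_G = V_DD·R_2/(R_1+R_2) = 14×150/620 = 3.39 V. With the source grounded, V_GS = V_G = 3.39 V.
Assume saturation: I_D = (k_n/2)(V_GS − V_t)² = (3.7/2)×(3.39 − 2.1)² = 1.85×1.29² = 3.06 mA.
V_DS = V_DD − I_D·R_D = 14 − 3.06×1 = 10.9 V.
Saturation requires V_DS ≥ V_GS − V_t = 1.29 V; 10.9 ≥ 1.29 ✓.

I_D ≈ 3.1 mA, V_DS ≈ 11 V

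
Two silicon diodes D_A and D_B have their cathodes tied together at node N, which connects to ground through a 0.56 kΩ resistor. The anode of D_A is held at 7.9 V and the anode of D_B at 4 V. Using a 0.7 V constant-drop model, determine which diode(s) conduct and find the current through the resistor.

Assume both conduct. Then node N would need to be at both 7.9−0.7 = 7.2 V and 4−0.7 = 3.3 V, which is impossible.
Assume only D_A conducts: V_N = 7.9 − 0.7 = 7.2 V, so I_R = 7.2/0.56 = 12.9 mA.
Check D_B: its anode-to-cathode voltage is 4 − 7.2 = -3.2 V < 0.7 V, so it is off. The assumption is consistent.

Only D_A conducts; I_R ≈ 13 mA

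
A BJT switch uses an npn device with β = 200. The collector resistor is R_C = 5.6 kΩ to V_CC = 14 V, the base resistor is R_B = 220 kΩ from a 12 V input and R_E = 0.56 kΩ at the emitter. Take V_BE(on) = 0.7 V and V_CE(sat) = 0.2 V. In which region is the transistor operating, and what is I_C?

saturation; I_C ≈ 2.2 mA

Assume active: I_B = (12 − 0.7)/(220 + 201×0.56) = 0.034 mA, I_C = β·I_B = 6.8 mA.
Then V_CE = 14 − 6.8×5.6 − 6.83×0.56 = -27.9 V < 0.2 V — the active assumption fails.
Re-solve with V_CE = 0.2 V. KCL at the emitter: V_E/R_E = (V_BB−0.7−V_E)/R_B + (V_CC−0.2−V_E)/R_C, giving V_E = 1.28 V.
I_C = (V_CC − 0.2 − V_E)/R_C = (13.8 − 1.28)/5.6 = 2.24 mA.
Check: I_B = (11.3 − 1.28)/220 = 0.0456 mA, and β·I_B = 9.11 mA > I_C, confirming saturation.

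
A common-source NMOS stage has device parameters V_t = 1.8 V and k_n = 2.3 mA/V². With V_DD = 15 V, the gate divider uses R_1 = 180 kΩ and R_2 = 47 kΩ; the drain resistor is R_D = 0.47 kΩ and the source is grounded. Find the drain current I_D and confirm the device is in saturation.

V_G = V_DD·R_2/(R_1+R_2) = 15×47/227 = 3.11 V. With the source grounded, V_GS = V_G = 3.11 V.
Assume saturation: I_D = (k_n/2)(V_GS − V_t)² = (2.3/2)×(3.11 − 1.8)² = 1.15×1.31² = 1.96 mA.
V_DS = V_DD − I_D·R_D = 15 − 1.96×0.47 = 14.1 V.
Saturation requires V_DS ≥ V_GS − V_t = 1.31 V; 14.1 ≥ 1.31 ✓.

I_D ≈ 2 mA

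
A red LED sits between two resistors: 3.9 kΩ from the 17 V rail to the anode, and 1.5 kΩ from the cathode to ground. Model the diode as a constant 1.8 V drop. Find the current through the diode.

I ≈ 2.8 mA

The two resistors are in series with the diode, so KVL gives 17 = I·3.9 + 1.8 + I·1.5.
I = (17 − 1.8) / (3.9 + 1.5) kΩ = 15.2 / 5.4 = 2.81 mA.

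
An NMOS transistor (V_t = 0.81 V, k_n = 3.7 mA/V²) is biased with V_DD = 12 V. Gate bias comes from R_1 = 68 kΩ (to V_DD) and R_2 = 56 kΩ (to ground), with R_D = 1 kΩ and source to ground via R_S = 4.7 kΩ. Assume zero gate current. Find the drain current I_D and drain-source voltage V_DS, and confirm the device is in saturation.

V_G = V_DD·R_2/(R_1+R_2) = 12×56/124 = 5.42 V.
Assume saturation: I_D = (k_n/2)(V_GS − V_t)² with V_GS = V_G − I_D·R_S = 5.42 − 4.7·I_D.
Substituting gives 40.9·I_D² − 81.2·I_D + 39.3 = 0, with roots I_D = 0.838 or 1.15 mA.
The root I_D = 1.15 mA gives V_GS = 0.0221 V ≤ V_t, so take I_D = 0.838 mA.
Then V_GS = 1.48 V and V_DS = V_DD − I_D(R_D+R_S) = 12 − 0.838×5.7 = 7.23 V.
Saturation requires V_DS ≥ V_GS − V_t = 0.673 V; 7.23 ≥ 0.673 ✓.

I_D ≈ 0.84 mA, V_DS ≈ 7.2 V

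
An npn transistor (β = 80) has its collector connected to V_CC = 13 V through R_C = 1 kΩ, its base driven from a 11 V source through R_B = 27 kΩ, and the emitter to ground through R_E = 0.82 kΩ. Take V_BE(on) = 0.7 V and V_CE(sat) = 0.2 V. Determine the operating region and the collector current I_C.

saturation; I_C ≈ 7 mA

Assume active: I_B = (11 − 0.7)/(27 + 81×0.82) = 0.11 mA, I_C = β·I_B = 8.82 mA.
Then V_CE = 13 − 8.82×1 − 8.93×0.82 = -3.14 V < 0.2 V — the active assumption fails.
Re-solve with V_CE = 0.2 V. KCL at the emitter: V_E/R_E = (V_BB−0.7−V_E)/R_B + (V_CC−0.2−V_E)/R_C, giving V_E = 5.84 V.
I_C = (V_CC − 0.2 − V_E)/R_C = (12.8 − 5.84)/1 = 6.96 mA.
Check: I_B = (10.3 − 5.84)/27 = 0.165 mA, and β·I_B = 13.2 mA > I_C, confirming saturation.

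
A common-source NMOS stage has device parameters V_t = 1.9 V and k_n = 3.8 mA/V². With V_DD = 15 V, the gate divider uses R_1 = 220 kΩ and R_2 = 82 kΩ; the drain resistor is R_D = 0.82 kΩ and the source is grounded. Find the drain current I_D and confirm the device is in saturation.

V_G = V_DD·R_2/(R_1+R_2) = 15×82/302 = 4.07 V. With the source grounded, V_GS = V_G = 4.07 V.
Assume saturation: I_D = (k_n/2)(V_GS − V_t)² = (3.8/2)×(4.07 − 1.9)² = 1.9×2.17² = 8.97 mA.
V_DS = V_DD − I_D·R_D = 15 − 8.97×0.82 = 7.64 V.
Saturation requires V_DS ≥ V_GS − V_t = 2.17 V; 7.64 ≥ 2.17 ✓.

I_D ≈ 9 mA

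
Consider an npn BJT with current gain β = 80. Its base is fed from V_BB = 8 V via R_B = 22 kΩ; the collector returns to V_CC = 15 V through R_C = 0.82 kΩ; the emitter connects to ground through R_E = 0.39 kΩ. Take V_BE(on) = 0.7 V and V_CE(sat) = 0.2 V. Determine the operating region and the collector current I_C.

Assume active. Base-emitter loop: I_B = (V_BB − V_BE)/(R_B + (β+1)R_E) = (8 − 0.7)/(22 + 81×0.39) = 0.136 mA.
I_C = β·I_B = 80×0.136 = 10.9 mA.
V_CE = V_CC − I_C·R_C − I_E·R_E = 15 − 10.9×0.82 − 11×0.39 = 1.76 V > V_CE(sat), so the active-region assumption holds.

active; I_C ≈ 11 mA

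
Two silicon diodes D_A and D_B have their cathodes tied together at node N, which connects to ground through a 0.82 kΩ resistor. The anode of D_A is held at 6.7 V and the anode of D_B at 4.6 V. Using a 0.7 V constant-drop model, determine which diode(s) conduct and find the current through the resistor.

Only D_A conducts; I_R ≈ 7.3 mA

Assume both conduct. Then node N would need to be at both 6.7−0.7 = 6 V and 4.6−0.7 = 3.9 V, which is impossible.
Assume only D_A conducts: V_N = 6.7 − 0.7 = 6 V, so I_R = 6/0.82 = 7.32 mA.
Check D_B: its anode-to-cathode voltage is 4.6 − 6 = -1.4 V < 0.7 V, so it is off. The assumption is consistent.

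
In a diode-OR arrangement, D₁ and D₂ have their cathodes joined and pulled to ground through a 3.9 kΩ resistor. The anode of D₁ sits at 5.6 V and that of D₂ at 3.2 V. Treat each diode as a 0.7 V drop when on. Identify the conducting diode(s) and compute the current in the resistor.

Assume both conduct. Then node N would need to be at both 5.6−0.7 = 4.9 V and 3.2−0.7 = 2.5 V, which is impossible.
Assume only D₁ conducts: V_N = 5.6 − 0.7 = 4.9 V, so I_R = 4.9/3.9 = 1.26 mA.
Check D₂: its anode-to-cathode voltage is 3.2 − 4.9 = -1.7 V < 0.7 V, so it is off. The assumption is consistent.

Only D₁ conducts; I_R ≈ 1.3 mA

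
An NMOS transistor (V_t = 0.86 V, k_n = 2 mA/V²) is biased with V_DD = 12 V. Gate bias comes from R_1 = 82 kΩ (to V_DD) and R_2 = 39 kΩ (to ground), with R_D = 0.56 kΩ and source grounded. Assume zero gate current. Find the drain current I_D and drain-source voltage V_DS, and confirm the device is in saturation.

I_D ≈ 9 mA, V_DS ≈ 6.9 V

V_G = V_DD·R_2/(R_1+R_2) = 12×39/121 = 3.87 V. With the source grounded, V_GS = V_G = 3.87 V.
Assume saturation: I_D = (k_n/2)(V_GS − V_t)² = (2/2)×(3.87 − 0.86)² = 1×3.01² = 9.05 mA.
V_DS = V_DD − I_D·R_D = 12 − 9.05×0.56 = 6.93 V.
Saturation requires V_DS ≥ V_GS − V_t = 3.01 V; 6.93 ≥ 3.01 ✓.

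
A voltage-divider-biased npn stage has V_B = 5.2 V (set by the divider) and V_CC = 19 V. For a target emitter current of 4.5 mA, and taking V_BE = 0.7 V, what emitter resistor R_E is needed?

V_E = V_B − V_BE = 5.2 − 0.7 = 4.5 V.
R_E = V_E / I_E = 4.5 / 4.5 = 1 kΩ.

R_E ≈ 1 kΩ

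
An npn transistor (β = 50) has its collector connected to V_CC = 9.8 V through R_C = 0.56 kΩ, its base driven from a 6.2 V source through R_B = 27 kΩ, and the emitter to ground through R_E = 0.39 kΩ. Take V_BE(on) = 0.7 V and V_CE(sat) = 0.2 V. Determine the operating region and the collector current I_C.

Assume active. Base-emitter loop: I_B = (V_BB − V_BE)/(R_B + (β+1)R_E) = (6.2 − 0.7)/(27 + 51×0.39) = 0.117 mA.
I_C = β·I_B = 50×0.117 = 5.86 mA.
V_CE = V_CC − I_C·R_C − I_E·R_E = 9.8 − 5.86×0.56 − 5.98×0.39 = 4.18 V > V_CE(sat), so the active-region assumption holds.

active; I_C ≈ 5.9 mA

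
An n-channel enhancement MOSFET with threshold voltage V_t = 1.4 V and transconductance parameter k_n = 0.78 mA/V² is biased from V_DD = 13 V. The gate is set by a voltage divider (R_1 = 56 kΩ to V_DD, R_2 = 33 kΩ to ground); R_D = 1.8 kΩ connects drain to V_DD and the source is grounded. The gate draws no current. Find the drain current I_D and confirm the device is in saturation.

V_G = V_DD·R_2/(R_1+R_2) = 13×33/89 = 4.82 V. With the source grounded, V_GS = V_G = 4.82 V.
Assume saturation: I_D = (k_n/2)(V_GS − V_t)² = (0.78/2)×(4.82 − 1.4)² = 0.39×3.42² = 4.56 mA.
V_DS = V_DD − I_D·R_D = 13 − 4.56×1.8 = 4.79 V.
Saturation requires V_DS ≥ V_GS − V_t = 3.42 V; 4.79 ≥ 3.42 ✓.

I_D ≈ 4.6 mA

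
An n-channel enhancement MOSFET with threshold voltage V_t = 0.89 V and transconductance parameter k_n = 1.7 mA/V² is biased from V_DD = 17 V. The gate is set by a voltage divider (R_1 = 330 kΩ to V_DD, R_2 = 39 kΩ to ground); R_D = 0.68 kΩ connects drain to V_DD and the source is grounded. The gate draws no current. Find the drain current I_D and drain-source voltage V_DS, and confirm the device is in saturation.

V_G = V_DD·R_2/(R_1+R_2) = 17×39/369 = 1.8 V. With the source grounded, V_GS = V_G = 1.8 V.
Assume saturation: I_D = (k_n/2)(V_GS − V_t)² = (1.7/2)×(1.8 − 0.89)² = 0.85×0.907² = 0.699 mA.
V_DS = V_DD − I_D·R_D = 17 − 0.699×0.68 = 16.5 V.
Saturation requires V_DS ≥ V_GS − V_t = 0.907 V; 16.5 ≥ 0.907 ✓.

I_D ≈ 0.7 mA, V_DS ≈ 17 V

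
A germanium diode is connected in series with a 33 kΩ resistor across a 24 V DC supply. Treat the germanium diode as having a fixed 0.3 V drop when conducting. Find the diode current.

KVL around the loop: 24 = V_D + I·R = 0.3 + I × 33 kΩ.
So I = (24 − 0.3) / 33 kΩ = 23.7 / 33 = 0.718 mA.

I ≈ 0.72 mA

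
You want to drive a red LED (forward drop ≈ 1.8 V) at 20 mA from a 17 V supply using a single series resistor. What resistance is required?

R ≈ 0.76 kΩ

The resistor drops V_S − V_D = 17 − 1.8 = 15.2 V at 20 mA.
R = 15.2 V / 20 mA = 0.76 kΩ.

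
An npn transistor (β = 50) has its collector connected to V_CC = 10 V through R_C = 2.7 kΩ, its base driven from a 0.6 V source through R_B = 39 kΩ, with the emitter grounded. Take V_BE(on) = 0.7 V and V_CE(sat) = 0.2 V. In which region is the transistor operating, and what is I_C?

cutoff; I_C ≈ 0

V_BB = 0.6 V ≤ V_BE(on) = 0.7 V, so the base-emitter junction is not forward biased.
The transistor is in cutoff: I_B = I_C = 0.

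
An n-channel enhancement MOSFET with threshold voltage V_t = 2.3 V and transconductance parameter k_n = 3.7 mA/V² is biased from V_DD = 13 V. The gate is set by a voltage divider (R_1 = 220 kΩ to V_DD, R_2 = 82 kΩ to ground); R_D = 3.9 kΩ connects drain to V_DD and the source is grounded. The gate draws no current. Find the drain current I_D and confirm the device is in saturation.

V_G = V_DD·R_2/(R_1+R_2) = 13×82/302 = 3.53 V. With the source grounded, V_GS = V_G = 3.53 V.
Assume saturation: I_D = (k_n/2)(V_GS − V_t)² = (3.7/2)×(3.53 − 2.3)² = 1.85×1.23² = 2.8 mA.
V_DS = V_DD − I_D·R_D = 13 − 2.8×3.9 = 2.09 V.
Saturation requires V_DS ≥ V_GS − V_t = 1.23 V; 2.09 ≥ 1.23 ✓.

I_D ≈ 2.8 mA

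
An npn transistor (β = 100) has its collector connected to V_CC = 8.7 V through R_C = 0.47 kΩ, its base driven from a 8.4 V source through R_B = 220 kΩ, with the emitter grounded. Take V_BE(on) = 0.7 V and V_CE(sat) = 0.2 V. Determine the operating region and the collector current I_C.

active; I_C ≈ 3.5 mA

Assume active. Base-emitter loop: I_B = (V_BB − V_BE)/R_B = (8.4 − 0.7)/220 = 0.035 mA.
I_C = β·I_B = 100×0.035 = 3.5 mA.
V_CE = V_CC − I_C·R_C = 8.7 − 3.5×0.47 = 7.05 V > V_CE(sat), so the active-region assumption holds.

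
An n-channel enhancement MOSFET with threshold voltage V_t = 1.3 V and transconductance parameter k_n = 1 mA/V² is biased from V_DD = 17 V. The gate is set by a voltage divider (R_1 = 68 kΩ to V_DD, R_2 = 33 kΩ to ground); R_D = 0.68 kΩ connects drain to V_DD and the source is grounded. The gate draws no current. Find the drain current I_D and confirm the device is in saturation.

I_D ≈ 9.1 mA

V_G = V_DD·R_2/(R_1+R_2) = 17×33/101 = 5.55 V. With the source grounded, V_GS = V_G = 5.55 V.
Assume saturation: I_D = (k_n/2)(V_GS − V_t)² = (1/2)×(5.55 − 1.3)² = 0.5×4.25² = 9.05 mA.
V_DS = V_DD − I_D·R_D = 17 − 9.05×0.68 = 10.8 V.
Saturation requires V_DS ≥ V_GS − V_t = 4.25 V; 10.8 ≥ 4.25 ✓.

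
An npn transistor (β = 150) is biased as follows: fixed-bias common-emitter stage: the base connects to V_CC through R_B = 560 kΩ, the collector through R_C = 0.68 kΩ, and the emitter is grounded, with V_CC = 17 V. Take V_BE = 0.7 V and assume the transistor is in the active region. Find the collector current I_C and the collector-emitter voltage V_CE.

Base loop: V_CC = I_B·R_B + V_BE, so I_B = (17 − 0.7)/560 kΩ = 0.0291 mA.
In the active region I_C = β·I_B = 150 × 0.0291 = 4.37 mA.
Collector loop: V_CE = V_CC − I_C·R_C = 17 − 4.37×0.68 = 14 V.
Since V_CE = 14 V > V_CE(sat) ≈ 0.2 V, the transistor is in the active region as assumed.

I_C ≈ 4.4 mA, V_CE ≈ 14 V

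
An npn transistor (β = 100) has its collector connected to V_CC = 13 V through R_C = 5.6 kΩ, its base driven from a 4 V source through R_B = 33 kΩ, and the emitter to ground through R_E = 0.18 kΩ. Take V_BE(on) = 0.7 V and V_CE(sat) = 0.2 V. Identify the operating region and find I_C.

saturation; I_C ≈ 2.2 mA

Assume active: I_B = (4 − 0.7)/(33 + 101×0.18) = 0.0645 mA, I_C = β·I_B = 6.45 mA.
Then V_CE = 13 − 6.45×5.6 − 6.51×0.18 = -24.3 V < 0.2 V — the active assumption fails.
Re-solve with V_CE = 0.2 V. KCL at the emitter: V_E/R_E = (V_BB−0.7−V_E)/R_B + (V_CC−0.2−V_E)/R_C, giving V_E = 0.414 V.
I_C = (V_CC − 0.2 − V_E)/R_C = (12.8 − 0.414)/5.6 = 2.21 mA.
Check: I_B = (3.3 − 0.414)/33 = 0.0875 mA, and β·I_B = 8.75 mA > I_C, confirming saturation.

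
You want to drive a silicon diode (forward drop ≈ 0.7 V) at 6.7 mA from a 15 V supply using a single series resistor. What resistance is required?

R ≈ 2.1 kΩ

The resistor drops V_S − V_D = 15 − 0.7 = 14.3 V at 6.7 mA.
R = 14.3 V / 6.7 mA = 2.13 kΩ.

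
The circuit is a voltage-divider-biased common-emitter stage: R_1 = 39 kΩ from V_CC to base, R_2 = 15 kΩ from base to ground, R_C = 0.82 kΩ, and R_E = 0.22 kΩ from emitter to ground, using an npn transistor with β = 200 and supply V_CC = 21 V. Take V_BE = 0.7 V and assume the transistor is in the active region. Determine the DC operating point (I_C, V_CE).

I_C ≈ 19 mA, V_CE ≈ 1.6 V

Thevenize the base divider: V_Th = V_CC·R_2/(R_1+R_2) = 21×15/54 = 5.83 V, R_Th = R_1‖R_2 = 10.8 kΩ.
Base-emitter loop: V_Th = I_B·R_Th + V_BE + (β+1)I_B·R_E, so I_B = (5.83 − 0.7) / (10.8 + 201×0.22) = 0.0932 mA.
I_C = β·I_B = 200×0.0932 = 18.6 mA, and I_E = (β+1)I_B = 18.7 mA.
V_CE = V_CC − I_C·R_C − I_E·R_E = 21 − 18.6×0.82 − 18.7×0.22 = 1.58 V.
V_CE = 1.58 V > 0.2 V confirms active-region operation.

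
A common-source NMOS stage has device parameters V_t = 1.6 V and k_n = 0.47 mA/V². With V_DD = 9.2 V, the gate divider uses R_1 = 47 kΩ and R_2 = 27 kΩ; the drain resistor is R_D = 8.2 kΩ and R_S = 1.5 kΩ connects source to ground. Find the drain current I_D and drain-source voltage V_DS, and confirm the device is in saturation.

I_D ≈ 0.35 mA, V_DS ≈ 5.8 V

V_G = V_DD·R_2/(R_1+R_2) = 9.2×27/74 = 3.36 V.
Assume saturation: I_D = (k_n/2)(V_GS − V_t)² with V_GS = V_G − I_D·R_S = 3.36 − 1.5·I_D.
Substituting gives 0.529·I_D² − 2.24·I_D + 0.725 = 0, with roots I_D = 0.354 or 3.88 mA.
The root I_D = 3.88 mA gives V_GS = -2.46 V ≤ V_t, so take I_D = 0.354 mA.
Then V_GS = 2.83 V and V_DS = V_DD − I_D(R_D+R_S) = 9.2 − 0.354×9.7 = 5.77 V.
Saturation requires V_DS ≥ V_GS − V_t = 1.23 V; 5.77 ≥ 1.23 ✓.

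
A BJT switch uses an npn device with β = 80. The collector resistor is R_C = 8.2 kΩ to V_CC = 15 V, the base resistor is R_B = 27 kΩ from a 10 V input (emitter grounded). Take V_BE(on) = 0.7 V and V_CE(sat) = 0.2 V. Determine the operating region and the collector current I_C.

saturation; I_C ≈ 1.8 mA

Assume active: I_B = (10 − 0.7)/27 = 0.344 mA, giving I_C = β·I_B = 27.6 mA.
But then V_CE = 15 − 27.6×8.2 = -211 V < V_CE(sat) = 0.2 V — impossible in the active region.
So the transistor is saturated. With V_CE = 0.2 V, I_C = (V_CC − 0.2)/R_C = 14.8/8.2 = 1.8 mA.
Check: β·I_B = 27.6 mA > I_C = 1.8 mA, confirming saturation.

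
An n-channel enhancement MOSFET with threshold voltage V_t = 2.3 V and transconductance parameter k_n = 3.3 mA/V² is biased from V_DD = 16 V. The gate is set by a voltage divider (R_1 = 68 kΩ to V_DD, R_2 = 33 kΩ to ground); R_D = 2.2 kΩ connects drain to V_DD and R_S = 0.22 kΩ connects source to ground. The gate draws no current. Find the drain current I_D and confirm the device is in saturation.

V_G = V_DD·R_2/(R_1+R_2) = 16×33/101 = 5.23 V.
Assume saturation: I_D = (k_n/2)(V_GS − V_t)² with V_GS = V_G − I_D·R_S = 5.23 − 0.22·I_D.
Substituting gives 0.0799·I_D² − 3.13·I_D + 14.1 = 0, with roots I_D = 5.22 or 33.9 mA.
The root I_D = 33.9 mA gives V_GS = -2.23 V ≤ V_t, so take I_D = 5.22 mA.
Then V_GS = 4.08 V and V_DS = V_DD − I_D(R_D+R_S) = 16 − 5.22×2.42 = 3.36 V.
Saturation requires V_DS ≥ V_GS − V_t = 1.78 V; 3.36 ≥ 1.78 ✓.

I_D ≈ 5.2 mA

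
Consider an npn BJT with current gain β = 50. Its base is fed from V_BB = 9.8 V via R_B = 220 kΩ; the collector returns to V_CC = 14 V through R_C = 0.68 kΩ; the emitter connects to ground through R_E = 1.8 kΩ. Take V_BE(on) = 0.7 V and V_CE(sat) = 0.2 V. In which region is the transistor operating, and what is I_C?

active; I_C ≈ 1.5 mA

Assume active. Base-emitter loop: I_B = (V_BB − V_BE)/(R_B + (β+1)R_E) = (9.8 − 0.7)/(220 + 51×1.8) = 0.0292 mA.
I_C = β·I_B = 50×0.0292 = 1.46 mA.
V_CE = V_CC − I_C·R_C − I_E·R_E = 14 − 1.46×0.68 − 1.49×1.8 = 10.3 V > V_CE(sat), so the active-region assumption holds.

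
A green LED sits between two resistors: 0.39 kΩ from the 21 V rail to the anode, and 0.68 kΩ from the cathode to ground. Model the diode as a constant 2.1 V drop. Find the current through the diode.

The two resistors are in series with the diode, so KVL gives 21 = I·0.39 + 2.1 + I·0.68.
I = (21 − 2.1) / (0.39 + 0.68) kΩ = 18.9 / 1.07 = 17.7 mA.

I ≈ 18 mA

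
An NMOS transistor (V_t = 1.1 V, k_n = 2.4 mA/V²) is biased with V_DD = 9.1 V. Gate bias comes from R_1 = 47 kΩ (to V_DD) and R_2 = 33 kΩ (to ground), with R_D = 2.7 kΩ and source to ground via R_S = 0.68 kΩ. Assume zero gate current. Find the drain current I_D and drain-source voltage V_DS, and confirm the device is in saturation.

V_G = V_DD·R_2/(R_1+R_2) = 9.1×33/80 = 3.75 V.
Assume saturation: I_D = (k_n/2)(V_GS − V_t)² with V_GS = V_G − I_D·R_S = 3.75 − 0.68·I_D.
Substituting gives 0.555·I_D² − 5.33·I_D + 8.45 = 0, with roots I_D = 2 or 7.6 mA.
The root I_D = 7.6 mA gives V_GS = -1.42 V ≤ V_t, so take I_D = 2 mA.
Then V_GS = 2.39 V and V_DS = V_DD − I_D(R_D+R_S) = 9.1 − 2×3.38 = 2.33 V.
Saturation requires V_DS ≥ V_GS − V_t = 1.29 V; 2.33 ≥ 1.29 ✓.

I_D ≈ 2 mA, V_DS ≈ 2.3 V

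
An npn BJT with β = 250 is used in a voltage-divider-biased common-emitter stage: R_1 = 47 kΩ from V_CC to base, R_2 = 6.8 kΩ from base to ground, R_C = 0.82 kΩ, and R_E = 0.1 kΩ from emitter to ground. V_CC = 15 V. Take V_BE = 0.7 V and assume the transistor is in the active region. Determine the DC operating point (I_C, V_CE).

Thevenize the base divider: V_Th = V_CC·R_2/(R_1+R_2) = 15×6.8/53.8 = 1.9 V, R_Th = R_1‖R_2 = 5.94 kΩ.
Base-emitter loop: V_Th = I_B·R_Th + V_BE + (β+1)I_B·R_E, so I_B = (1.9 − 0.7) / (5.94 + 251×0.1) = 0.0385 mA.
I_C = β·I_B = 250×0.0385 = 9.63 mA, and I_E = (β+1)I_B = 9.67 mA.
V_CE = V_CC − I_C·R_C − I_E·R_E = 15 − 9.63×0.82 − 9.67×0.1 = 6.13 V.
V_CE = 6.13 V > 0.2 V confirms active-region operation.

I_C ≈ 9.6 mA, V_CE ≈ 6.1 V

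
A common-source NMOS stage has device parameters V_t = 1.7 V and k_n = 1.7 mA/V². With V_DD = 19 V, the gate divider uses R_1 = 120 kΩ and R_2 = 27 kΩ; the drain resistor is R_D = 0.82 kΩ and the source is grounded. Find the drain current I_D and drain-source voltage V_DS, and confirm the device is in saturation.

V_G = V_DD·R_2/(R_1+R_2) = 19×27/147 = 3.49 V. With the source grounded, V_GS = V_G = 3.49 V.
Assume saturation: I_D = (k_n/2)(V_GS − V_t)² = (1.7/2)×(3.49 − 1.7)² = 0.85×1.79² = 2.72 mA.
V_DS = V_DD − I_D·R_D = 19 − 2.72×0.82 = 16.8 V.
Saturation requires V_DS ≥ V_GS − V_t = 1.79 V; 16.8 ≥ 1.79 ✓.

I_D ≈ 2.7 mA, V_DS ≈ 17 V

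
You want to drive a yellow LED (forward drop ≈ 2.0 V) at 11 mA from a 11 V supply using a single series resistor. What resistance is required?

The resistor drops V_S − V_D = 11 − 2.0 = 9 V at 11 mA.
R = 9 V / 11 mA = 0.818 kΩ.

R ≈ 0.82 kΩ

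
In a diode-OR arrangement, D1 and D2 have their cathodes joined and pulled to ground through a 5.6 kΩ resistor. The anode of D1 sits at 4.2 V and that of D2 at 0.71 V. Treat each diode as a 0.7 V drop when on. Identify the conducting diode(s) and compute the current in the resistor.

Only D1 conducts; I_R ≈ 0.62 mA

Assume both conduct. Then node N would need to be at both 4.2−0.7 = 3.5 V and 0.71−0.7 = 0.01 V, which is impossible.
Assume only D1 conducts: V_N = 4.2 − 0.7 = 3.5 V, so I_R = 3.5/5.6 = 0.625 mA.
Check D2: its anode-to-cathode voltage is 0.71 − 3.5 = -2.79 V < 0.7 V, so it is off. The assumption is consistent.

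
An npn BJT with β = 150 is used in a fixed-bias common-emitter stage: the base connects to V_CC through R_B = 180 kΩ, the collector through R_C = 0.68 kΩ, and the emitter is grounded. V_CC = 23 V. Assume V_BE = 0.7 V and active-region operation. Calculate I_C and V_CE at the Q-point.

I_C ≈ 19 mA, V_CE ≈ 10 V

Base loop: V_CC = I_B·R_B + V_BE, so I_B = (23 − 0.7)/180 kΩ = 0.124 mA.
In the active region I_C = β·I_B = 150 × 0.124 = 18.6 mA.
Collector loop: V_CE = V_CC − I_C·R_C = 23 − 18.6×0.68 = 10.4 V.
Since V_CE = 10.4 V > V_CE(sat) ≈ 0.2 V, the transistor is in the active region as assumed.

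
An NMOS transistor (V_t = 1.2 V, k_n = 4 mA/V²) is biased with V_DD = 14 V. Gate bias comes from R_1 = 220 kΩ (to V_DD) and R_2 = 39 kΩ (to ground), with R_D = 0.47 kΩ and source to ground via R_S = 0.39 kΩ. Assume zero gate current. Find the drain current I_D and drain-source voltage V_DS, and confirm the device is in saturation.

V_G = V_DD·R_2/(R_1+R_2) = 14×39/259 = 2.11 V.
Assume saturation: I_D = (k_n/2)(V_GS − V_t)² with V_GS = V_G − I_D·R_S = 2.11 − 0.39·I_D.
Substituting gives 0.304·I_D² − 2.42·I_D + 1.65 = 0, with roots I_D = 0.754 or 7.19 mA.
The root I_D = 7.19 mA gives V_GS = -0.696 V ≤ V_t, so take I_D = 0.754 mA.
Then V_GS = 1.81 V and V_DS = V_DD − I_D(R_D+R_S) = 14 − 0.754×0.86 = 13.4 V.
Saturation requires V_DS ≥ V_GS − V_t = 0.614 V; 13.4 ≥ 0.614 ✓.

I_D ≈ 0.75 mA, V_DS ≈ 13 V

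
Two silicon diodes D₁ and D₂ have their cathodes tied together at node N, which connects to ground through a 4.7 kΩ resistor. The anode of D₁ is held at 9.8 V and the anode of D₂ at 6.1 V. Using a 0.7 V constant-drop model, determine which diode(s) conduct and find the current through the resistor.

Assume both conduct. Then node N would need to be at both 9.8−0.7 = 9.1 V and 6.1−0.7 = 5.4 V, which is impossible.
Assume only D₁ conducts: V_N = 9.8 − 0.7 = 9.1 V, so I_R = 9.1/4.7 = 1.94 mA.
Check D₂: its anode-to-cathode voltage is 6.1 − 9.1 = -3 V < 0.7 V, so it is off. The assumption is consistent.

Only D₁ conducts; I_R ≈ 1.9 mA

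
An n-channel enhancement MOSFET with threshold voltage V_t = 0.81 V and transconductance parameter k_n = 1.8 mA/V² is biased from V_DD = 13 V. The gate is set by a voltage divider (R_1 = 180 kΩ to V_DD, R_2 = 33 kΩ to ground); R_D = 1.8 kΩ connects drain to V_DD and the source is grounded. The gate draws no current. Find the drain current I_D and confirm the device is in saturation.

I_D ≈ 1.3 mA

V_G = V_DD·R_2/(R_1+R_2) = 13×33/213 = 2.01 V. With the source grounded, V_GS = V_G = 2.01 V.
Assume saturation: I_D = (k_n/2)(V_GS − V_t)² = (1.8/2)×(2.01 − 0.81)² = 0.9×1.2² = 1.3 mA.
V_DS = V_DD − I_D·R_D = 13 − 1.3×1.8 = 10.7 V.
Saturation requires V_DS ≥ V_GS − V_t = 1.2 V; 10.7 ≥ 1.2 ✓.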